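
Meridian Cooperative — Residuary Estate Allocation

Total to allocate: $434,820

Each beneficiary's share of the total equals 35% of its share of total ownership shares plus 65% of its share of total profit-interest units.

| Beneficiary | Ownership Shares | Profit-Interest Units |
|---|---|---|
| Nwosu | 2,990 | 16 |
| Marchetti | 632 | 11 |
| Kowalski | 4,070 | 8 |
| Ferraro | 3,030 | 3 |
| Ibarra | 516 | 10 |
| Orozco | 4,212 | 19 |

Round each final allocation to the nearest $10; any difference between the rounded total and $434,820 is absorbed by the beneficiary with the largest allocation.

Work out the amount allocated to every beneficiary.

Nwosu: $96,950 | Marchetti: $52,630 | Kowalski: $73,840 | Ferraro: $42,500 | Ibarra: $47,270 | Orozco: $121,630

Totals — ownership shares 15,450, profit-interest units 67.
Blended shares (35% ownership shares + 65% profit-interest units): Nwosu 0.2230; Marchetti 0.1210; Kowalski 0.1698; Ferraro 0.0977; Ibarra 0.1087; Orozco 0.2797.
Unrounded shares: Nwosu 96,946.82; Marchetti 52,627.82; Kowalski 73,837.91; Ferraro 42,501.59; Ibarra 47,266.78; Orozco 121,639.08.
Rounded to nearest $10: Nwosu $96,950; Marchetti $52,630; Kowalski $73,840; Ferraro $42,500; Ibarra $47,270; Orozco $121,640. Sum = $434,830.
Difference $434,820 − $434,830 = −$10 applied to largest allocation (Orozco): Orozco becomes $121,630.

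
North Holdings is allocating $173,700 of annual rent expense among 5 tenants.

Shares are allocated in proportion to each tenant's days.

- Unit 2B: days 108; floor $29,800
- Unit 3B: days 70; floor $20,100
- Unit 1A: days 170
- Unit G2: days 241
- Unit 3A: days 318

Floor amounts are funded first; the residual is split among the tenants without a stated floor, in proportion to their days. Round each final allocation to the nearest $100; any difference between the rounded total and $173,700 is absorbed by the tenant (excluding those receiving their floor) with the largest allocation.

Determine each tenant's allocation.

Unit 2B: $29,800 | Unit 3B: $20,100 | Unit 1A: $28,900 | Unit G2: $40,900 | Unit 3A: $54,000

Fund the minimums — Unit 2B $29,800; Unit 3B $20,100. Residual $123,800.
Residual split over remaining days 729: Unit 1A 28,869.68 → $28,900; Unit G2 40,927.02 → $40,900; Unit 3A 54,003.29 → $54,000.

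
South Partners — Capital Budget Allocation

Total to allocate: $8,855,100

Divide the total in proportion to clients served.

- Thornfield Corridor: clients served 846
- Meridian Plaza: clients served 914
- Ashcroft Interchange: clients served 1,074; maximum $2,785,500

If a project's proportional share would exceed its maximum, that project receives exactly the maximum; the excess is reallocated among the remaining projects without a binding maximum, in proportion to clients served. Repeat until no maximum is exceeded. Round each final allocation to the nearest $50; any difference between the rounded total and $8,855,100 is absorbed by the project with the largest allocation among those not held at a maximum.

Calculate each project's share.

Clients served total: 2,834.
Pro-rata shares before constraints: Thornfield Corridor 2,643,406.70; Meridian Plaza 2,855,879.11; Ashcroft Interchange 3,355,814.18.
Cap binds for Ashcroft Interchange ($2,785,500); balance $6,069,600 reallocated over remaining clients served 1,760.
Shares after redistribution: Thornfield Corridor 2,917,546.36 → $2,917,550; Meridian Plaza 3,152,053.64 → $3,152,050.

Thornfield Corridor: $2,917,550; Meridian Plaza: $3,152,050; Ashcroft Interchange: $2,785,500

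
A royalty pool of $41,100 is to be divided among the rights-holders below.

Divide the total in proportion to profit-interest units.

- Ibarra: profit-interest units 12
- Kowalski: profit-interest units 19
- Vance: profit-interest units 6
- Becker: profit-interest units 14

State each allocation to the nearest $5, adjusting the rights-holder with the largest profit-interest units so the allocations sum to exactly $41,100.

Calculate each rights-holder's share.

Sum of profit-interest units: 51.
Pro-rata amounts: Ibarra 12/51 × $41,100 = 9,670.59; Kowalski 19/51 × $41,100 = 15,311.76; Vance 6/51 × $41,100 = 4,835.29; Becker 14/51 × $41,100 = 11,282.35.
After rounding ($5): Ibarra $9,670; Kowalski $15,310; Vance $4,835; Becker $11,280. Sum = $41,095.
Difference $41,100 − $41,095 = +$5 applied to largest profit-interest units (Kowalski): Kowalski becomes $15,315.

Ibarra: $9,670; Kowalski: $15,315; Vance: $4,835; Becker: $11,280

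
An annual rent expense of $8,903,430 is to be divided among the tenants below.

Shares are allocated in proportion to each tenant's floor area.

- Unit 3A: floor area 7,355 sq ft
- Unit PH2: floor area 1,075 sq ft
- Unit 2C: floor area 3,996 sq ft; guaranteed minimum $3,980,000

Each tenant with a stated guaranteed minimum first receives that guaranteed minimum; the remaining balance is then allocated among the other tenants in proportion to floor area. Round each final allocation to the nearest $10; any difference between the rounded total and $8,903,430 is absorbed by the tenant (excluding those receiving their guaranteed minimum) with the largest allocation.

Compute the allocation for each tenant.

Minimums first: Unit 2C $3,980,000. Residual $4,923,430.
Residual split over remaining floor area 8,430: Unit 3A 4,295,590.47 → $4,295,590; Unit PH2 627,839.53 → $627,840.

Unit 3A: $4,295,590 | Unit PH2: $627,840 | Unit 2C: $3,980,000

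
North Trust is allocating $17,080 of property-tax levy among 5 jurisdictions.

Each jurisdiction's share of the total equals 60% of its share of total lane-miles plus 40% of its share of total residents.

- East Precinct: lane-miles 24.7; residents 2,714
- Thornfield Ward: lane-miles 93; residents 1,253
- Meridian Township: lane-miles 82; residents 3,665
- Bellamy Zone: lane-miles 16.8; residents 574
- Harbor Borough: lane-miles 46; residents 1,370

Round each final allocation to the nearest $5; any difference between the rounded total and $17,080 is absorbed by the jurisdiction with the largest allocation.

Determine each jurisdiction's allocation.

Lane-miles total 262.5; residents total 9,576.
Composite weights (60% lane-miles + 40% residents): East Precinct 0.1698; Thornfield Ward 0.2649; Meridian Township 0.3405; Bellamy Zone 0.0624; Harbor Borough 0.1624.
Proportional shares: East Precinct 2,900.59; Thornfield Ward 4,524.67; Meridian Township 5,816.08; Bellamy Zone 1,065.39; Harbor Borough 2,773.27.
At nearest $5: East Precinct $2,900; Thornfield Ward $4,525; Meridian Township $5,815; Bellamy Zone $1,065; Harbor Borough $2,775. Sum = $17,080.
Sum already equals the total — no adjustment.

East Precinct: $2,900 | Thornfield Ward: $4,525 | Meridian Township: $5,815 | Bellamy Zone: $1,065 | Harbor Borough: $2,775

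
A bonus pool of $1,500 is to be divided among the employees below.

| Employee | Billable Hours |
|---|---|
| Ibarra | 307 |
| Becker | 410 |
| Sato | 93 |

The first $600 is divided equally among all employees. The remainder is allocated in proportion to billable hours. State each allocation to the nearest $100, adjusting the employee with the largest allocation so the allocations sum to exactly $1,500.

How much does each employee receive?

Ibarra: $500 | Becker: $700 | Sato: $300

$600 shared equally gives $200 per employee.
Remainder $900 by billable hours (total 810): Ibarra 341.11 → $300; Becker 455.56 → $500; Sato 103.33 → $100.
Totals: Ibarra $200 + $300 = $500; Becker $200 + $500 = $700; Sato $200 + $100 = $300.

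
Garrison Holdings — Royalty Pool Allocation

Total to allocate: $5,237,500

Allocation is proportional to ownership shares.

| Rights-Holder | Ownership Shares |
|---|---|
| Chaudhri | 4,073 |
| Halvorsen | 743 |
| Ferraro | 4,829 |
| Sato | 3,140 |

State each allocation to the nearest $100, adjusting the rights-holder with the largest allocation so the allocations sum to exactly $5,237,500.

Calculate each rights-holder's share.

Chaudhri: $1,668,500 · Halvorsen: $304,400 · Ferraro: $1,978,300 · Sato: $1,286,300

Total ownership shares = 12,785.
Unrounded shares: Chaudhri 4,073/12,785 × $5,237,500 = 1,668,544.19; Halvorsen 743/12,785 × $5,237,500 = 304,377.20; Ferraro 4,829/12,785 × $5,237,500 = 1,978,246.97; Sato 3,140/12,785 × $5,237,500 = 1,286,331.64.
After rounding ($100): Chaudhri $1,668,500; Halvorsen $304,400; Ferraro $1,978,200; Sato $1,286,300. Sum = $5,237,400.
Difference $5,237,500 − $5,237,400 = +$100 applied to largest allocation (Ferraro): Ferraro becomes $1,978,300.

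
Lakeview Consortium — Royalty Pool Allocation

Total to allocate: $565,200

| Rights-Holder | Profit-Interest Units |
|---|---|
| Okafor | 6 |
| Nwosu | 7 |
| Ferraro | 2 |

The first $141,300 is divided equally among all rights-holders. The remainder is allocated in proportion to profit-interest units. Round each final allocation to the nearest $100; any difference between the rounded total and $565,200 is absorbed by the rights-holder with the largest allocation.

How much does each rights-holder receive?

Okafor: $216,700 · Nwosu: $244,900 · Ferraro: $103,600

First tranche $141,300 split equally: $47,100 each.
Remainder $423,900 by profit-interest units (total 15): Okafor 169,560.00 → $169,600; Nwosu 197,820.00 → $197,800; Ferraro 56,520.00 → $56,500.
Totals: Okafor $47,100 + $169,600 = $216,700; Nwosu $47,100 + $197,800 = $244,900; Ferraro $47,100 + $56,500 = $103,600.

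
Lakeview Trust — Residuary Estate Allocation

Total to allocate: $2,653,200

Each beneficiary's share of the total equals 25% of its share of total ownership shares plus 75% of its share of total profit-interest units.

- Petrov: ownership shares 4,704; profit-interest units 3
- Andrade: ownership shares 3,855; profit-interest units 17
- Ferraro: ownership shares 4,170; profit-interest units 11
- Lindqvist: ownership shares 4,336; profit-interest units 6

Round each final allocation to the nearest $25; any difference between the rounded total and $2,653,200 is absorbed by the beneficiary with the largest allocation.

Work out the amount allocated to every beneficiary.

Petrov: $344,175; Andrade: $1,064,125; Ferraro: $753,675; Lindqvist: $491,225

Totals — ownership shares 17,065, profit-interest units 37.
Blended shares (25% ownership shares + 75% profit-interest units): Petrov 0.1297; Andrade 0.4011; Ferraro 0.2841; Lindqvist 0.1851.
Raw shares: Petrov 344,183.16; Andrade 1,064,118.49; Ferraro 753,675.75; Lindqvist 491,222.60.
Rounded to nearest $25: Petrov $344,175; Andrade $1,064,125; Ferraro $753,675; Lindqvist $491,225. Sum = $2,653,200.
No rounding difference to absorb.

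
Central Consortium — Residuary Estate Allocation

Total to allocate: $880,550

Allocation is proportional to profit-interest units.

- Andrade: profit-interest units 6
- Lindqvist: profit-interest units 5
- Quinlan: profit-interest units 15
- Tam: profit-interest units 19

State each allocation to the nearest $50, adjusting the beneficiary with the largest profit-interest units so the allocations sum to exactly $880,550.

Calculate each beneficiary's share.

Profit-interest units total: 6 + 5 + 15 + 19 = 45.
Pro-rata amounts: Andrade 117,406.67; Lindqvist 97,838.89; Quinlan 293,516.67; Tam 371,787.78.
After rounding ($50): Andrade $117,400; Lindqvist $97,850; Quinlan $293,500; Tam $371,800. Sum = $880,550.
Rounded total matches; no reconciliation needed.

Andrade: $117,400; Lindqvist: $97,850; Quinlan: $293,500; Tam: $371,800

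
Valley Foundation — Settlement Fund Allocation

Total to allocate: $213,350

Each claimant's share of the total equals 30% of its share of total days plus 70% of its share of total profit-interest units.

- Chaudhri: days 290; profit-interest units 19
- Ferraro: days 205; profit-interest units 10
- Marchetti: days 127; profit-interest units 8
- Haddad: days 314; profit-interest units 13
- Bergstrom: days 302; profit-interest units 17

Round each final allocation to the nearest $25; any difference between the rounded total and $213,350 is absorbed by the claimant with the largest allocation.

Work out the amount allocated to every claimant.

Chaudhri: $57,350 | Ferraro: $32,900 | Marchetti: $24,400 | Haddad: $45,200 | Bergstrom: $53,500

Days total 1,238; profit-interest units total 67.
Blended shares (30% days + 70% profit-interest units): Chaudhri 0.2688; Ferraro 0.1542; Marchetti 0.1144; Haddad 0.2119; Bergstrom 0.2508.
Unrounded shares: Chaudhri 57,344.66; Ferraro 32,888.86; Marchetti 24,398.18; Haddad 45,211.29; Bergstrom 53,507.01.
Rounded to nearest $25: Chaudhri $57,350; Ferraro $32,900; Marchetti $24,400; Haddad $45,200; Bergstrom $53,500. Sum = $213,350.
Rounded total matches; no reconciliation needed.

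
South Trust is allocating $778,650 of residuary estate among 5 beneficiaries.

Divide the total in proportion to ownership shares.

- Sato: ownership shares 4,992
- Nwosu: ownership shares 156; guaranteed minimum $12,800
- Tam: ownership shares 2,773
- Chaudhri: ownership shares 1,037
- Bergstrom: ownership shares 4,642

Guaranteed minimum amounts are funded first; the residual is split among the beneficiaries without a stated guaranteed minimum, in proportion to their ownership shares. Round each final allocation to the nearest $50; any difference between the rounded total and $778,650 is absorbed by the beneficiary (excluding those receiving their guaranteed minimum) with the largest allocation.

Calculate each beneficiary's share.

Guaranteed amounts: Nwosu $12,800. Balance $765,850.
Balance split over remaining ownership shares 13,444: Sato 284,373.94 → $284,350; Tam 157,966.53 → $157,950; Chaudhri 59,073.67 → $59,050; Bergstrom 264,435.86 → $264,450.
Rounding difference +$50 applied to Sato → $284,400.

Sato: $284,400; Nwosu: $12,800; Tam: $157,950; Chaudhri: $59,050; Bergstrom: $264,450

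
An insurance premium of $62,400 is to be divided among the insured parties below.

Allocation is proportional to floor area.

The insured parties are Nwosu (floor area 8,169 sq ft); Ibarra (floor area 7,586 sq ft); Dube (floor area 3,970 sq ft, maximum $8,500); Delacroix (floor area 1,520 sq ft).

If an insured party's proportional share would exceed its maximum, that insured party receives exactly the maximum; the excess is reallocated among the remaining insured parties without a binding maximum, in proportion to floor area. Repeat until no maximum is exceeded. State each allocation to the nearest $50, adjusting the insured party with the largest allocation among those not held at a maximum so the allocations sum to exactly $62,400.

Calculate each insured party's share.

Nwosu: $25,500 | Ibarra: $23,650 | Dube: $8,500 | Delacroix: $4,750

Floor area total: 21,245.
Unconstrained shares: Nwosu 23,993.67; Ibarra 22,281.31; Dube 11,660.53; Delacroix 4,464.49.
Cap binds for Dube ($8,500); residual $53,900 reallocated over remaining floor area 17,275.
Redistributed shares: Nwosu 25,488.23 → $25,500; Ibarra 23,669.20 → $23,650; Delacroix 4,742.58 → $4,750.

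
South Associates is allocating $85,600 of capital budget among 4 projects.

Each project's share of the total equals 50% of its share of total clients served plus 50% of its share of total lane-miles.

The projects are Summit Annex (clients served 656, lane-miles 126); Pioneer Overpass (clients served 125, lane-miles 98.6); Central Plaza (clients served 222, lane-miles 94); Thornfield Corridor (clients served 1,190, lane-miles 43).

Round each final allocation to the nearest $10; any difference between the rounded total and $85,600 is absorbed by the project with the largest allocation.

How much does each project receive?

Totals — clients served 2,193, lane-miles 361.6.
Blended shares (50% clients served + 50% lane-miles): Summit Annex 0.3238; Pioneer Overpass 0.1648; Central Plaza 0.1806; Thornfield Corridor 0.3308.
Pro-rata amounts: Summit Annex 27,716.64; Pioneer Overpass 14,110.16; Central Plaza 15,458.80; Thornfield Corridor 28,314.41.
At nearest $10: Summit Annex $27,720; Pioneer Overpass $14,110; Central Plaza $15,460; Thornfield Corridor $28,310. Sum = $85,600.
Rounded total matches; no reconciliation needed.

Summit Annex: $27,720; Pioneer Overpass: $14,110; Central Plaza: $15,460; Thornfield Corridor: $28,310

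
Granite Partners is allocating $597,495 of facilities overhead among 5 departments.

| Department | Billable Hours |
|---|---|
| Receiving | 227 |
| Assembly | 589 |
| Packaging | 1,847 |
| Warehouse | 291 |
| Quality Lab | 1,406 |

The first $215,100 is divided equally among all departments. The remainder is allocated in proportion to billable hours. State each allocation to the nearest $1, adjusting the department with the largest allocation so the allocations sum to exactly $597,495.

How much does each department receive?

Equal tier: $215,100 ÷ 5 = $43,020 apiece.
Remainder $382,395 by billable hours (total 4,360): Receiving 19,909.10 → $19,909; Assembly 51,658.41 → $51,658; Packaging 161,991.64 → $161,992; Warehouse 25,522.24 → $25,522; Quality Lab 123,313.62 → $123,314.
Totals: Receiving $43,020 + $19,909 = $62,929; Assembly $43,020 + $51,658 = $94,678; Packaging $43,020 + $161,992 = $205,012; Warehouse $43,020 + $25,522 = $68,542; Quality Lab $43,020 + $123,314 = $166,334.

Receiving: $62,929; Assembly: $94,678; Packaging: $205,012; Warehouse: $68,542; Quality Lab: $166,334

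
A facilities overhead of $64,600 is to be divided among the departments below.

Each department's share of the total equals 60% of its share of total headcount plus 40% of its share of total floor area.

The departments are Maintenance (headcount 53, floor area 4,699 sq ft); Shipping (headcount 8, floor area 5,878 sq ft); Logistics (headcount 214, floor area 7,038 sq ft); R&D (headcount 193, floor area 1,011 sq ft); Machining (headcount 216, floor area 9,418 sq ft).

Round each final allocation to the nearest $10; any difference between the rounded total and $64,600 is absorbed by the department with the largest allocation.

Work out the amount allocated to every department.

Headcount total 684; floor area total 28,044.
Combined weights (60% headcount + 40% floor area): Maintenance 0.1135; Shipping 0.0909; Logistics 0.2881; R&D 0.1837; Machining 0.3238.
Unrounded shares: Maintenance 7,333.04; Shipping 5,869.38; Logistics 18,611.54; R&D 11,868.21; Machining 20,917.83.
At nearest $10: Maintenance $7,330; Shipping $5,870; Logistics $18,610; R&D $11,870; Machining $20,920. Sum = $64,600.
Rounded total matches; no reconciliation needed.

Maintenance: $7,330 | Shipping: $5,870 | Logistics: $18,610 | R&D: $11,870 | Machining: $20,920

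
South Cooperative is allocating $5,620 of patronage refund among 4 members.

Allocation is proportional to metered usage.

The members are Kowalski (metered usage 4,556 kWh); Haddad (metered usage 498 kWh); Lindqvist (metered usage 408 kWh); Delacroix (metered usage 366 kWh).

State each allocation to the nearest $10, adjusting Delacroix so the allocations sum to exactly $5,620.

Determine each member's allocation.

Combined metered usage = 5,828.
Raw shares: Kowalski 4,556/5,828 × $5,620 = 4,393.40; Haddad 498/5,828 × $5,620 = 480.23; Lindqvist 408/5,828 × $5,620 = 393.44; Delacroix 366/5,828 × $5,620 = 352.94.
After rounding ($10): Kowalski $4,390; Haddad $480; Lindqvist $390; Delacroix $350. Sum = $5,610.
Difference $5,620 − $5,610 = +$10 applied to Delacroix: Delacroix becomes $360.

Kowalski: $4,390 · Haddad: $480 · Lindqvist: $390 · Delacroix: $360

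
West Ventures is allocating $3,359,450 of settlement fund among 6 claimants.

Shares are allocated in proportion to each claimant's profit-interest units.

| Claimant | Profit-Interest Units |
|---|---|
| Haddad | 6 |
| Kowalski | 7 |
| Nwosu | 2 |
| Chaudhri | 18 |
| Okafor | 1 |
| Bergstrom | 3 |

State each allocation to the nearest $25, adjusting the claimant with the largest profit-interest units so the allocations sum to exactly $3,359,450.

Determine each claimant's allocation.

Total profit-interest units = 37.
Proportional shares: Haddad 6/37 × $3,359,450 = 544,775.68; Kowalski 7/37 × $3,359,450 = 635,571.62; Nwosu 2/37 × $3,359,450 = 181,591.89; Chaudhri 18/37 × $3,359,450 = 1,634,327.03; Okafor 1/37 × $3,359,450 = 90,795.95; Bergstrom 3/37 × $3,359,450 = 272,387.84.
After rounding ($25): Haddad $544,775; Kowalski $635,575; Nwosu $181,600; Chaudhri $1,634,325; Okafor $90,800; Bergstrom $272,400. Sum = $3,359,475.
Difference $3,359,450 − $3,359,475 = −$25 applied to largest profit-interest units (Chaudhri): Chaudhri becomes $1,634,300.

Haddad: $544,775 · Kowalski: $635,575 · Nwosu: $181,600 · Chaudhri: $1,634,300 · Okafor: $90,800 · Bergstrom: $272,400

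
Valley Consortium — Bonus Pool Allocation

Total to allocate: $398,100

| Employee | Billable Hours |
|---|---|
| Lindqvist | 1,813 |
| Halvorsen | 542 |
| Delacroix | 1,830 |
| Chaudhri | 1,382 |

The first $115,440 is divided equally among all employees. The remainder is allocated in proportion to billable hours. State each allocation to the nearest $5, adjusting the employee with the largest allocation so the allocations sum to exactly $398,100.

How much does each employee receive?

$115,440 shared equally gives $28,860 per employee.
Remainder $282,660 by billable hours (total 5,567): Lindqvist 92,053.63 → $92,055; Halvorsen 27,519.62 → $27,520; Delacroix 92,916.80 → $92,915; Chaudhri 70,169.95 → $70,170.
Totals: Lindqvist $28,860 + $92,055 = $120,915; Halvorsen $28,860 + $27,520 = $56,380; Delacroix $28,860 + $92,915 = $121,775; Chaudhri $28,860 + $70,170 = $99,030.

Lindqvist: $120,915; Halvorsen: $56,380; Delacroix: $121,775; Chaudhri: $99,030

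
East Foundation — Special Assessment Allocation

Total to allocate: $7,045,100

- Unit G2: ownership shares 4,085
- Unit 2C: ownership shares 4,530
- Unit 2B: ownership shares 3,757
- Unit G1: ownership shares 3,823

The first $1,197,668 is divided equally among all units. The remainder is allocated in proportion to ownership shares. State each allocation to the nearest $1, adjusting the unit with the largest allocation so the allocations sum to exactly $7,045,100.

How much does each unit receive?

Unit G2: $1,774,364 · Unit 2C: $1,935,036 · Unit 2B: $1,655,935 · Unit G1: $1,679,765

$1,197,668 shared equally gives $299,417 per unit.
Remainder $5,847,432 by ownership shares (total 16,195): Unit G2 1,474,946.57 → $1,474,947; Unit 2C 1,635,620.07 → $1,635,620; Unit 2B 1,356,517.57 → $1,356,518; Unit G1 1,380,347.79 → $1,380,348.
Rounding difference −$1 on remainder applied to Unit 2C.
Totals: Unit G2 $299,417 + $1,474,947 = $1,774,364; Unit 2C $299,417 + $1,635,619 = $1,935,036; Unit 2B $299,417 + $1,356,518 = $1,655,935; Unit G1 $299,417 + $1,380,348 = $1,679,765.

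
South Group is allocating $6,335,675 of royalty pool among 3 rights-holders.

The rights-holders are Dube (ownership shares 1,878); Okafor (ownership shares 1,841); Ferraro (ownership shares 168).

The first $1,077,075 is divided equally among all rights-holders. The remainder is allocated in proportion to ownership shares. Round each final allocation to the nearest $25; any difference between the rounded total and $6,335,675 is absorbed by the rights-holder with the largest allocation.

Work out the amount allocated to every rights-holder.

$1,077,075 shared equally gives $359,025 per rights-holder.
Remainder $5,258,600 by ownership shares (total 3,887): Dube 2,540,687.11 → $2,540,675; Okafor 2,490,630.98 → $2,490,625; Ferraro 227,281.91 → $227,275.
Rounding difference +$25 on remainder applied to Dube.
Totals: Dube $359,025 + $2,540,700 = $2,899,725; Okafor $359,025 + $2,490,625 = $2,849,650; Ferraro $359,025 + $227,275 = $586,300.

Dube: $2,899,725 | Okafor: $2,849,650 | Ferraro: $586,300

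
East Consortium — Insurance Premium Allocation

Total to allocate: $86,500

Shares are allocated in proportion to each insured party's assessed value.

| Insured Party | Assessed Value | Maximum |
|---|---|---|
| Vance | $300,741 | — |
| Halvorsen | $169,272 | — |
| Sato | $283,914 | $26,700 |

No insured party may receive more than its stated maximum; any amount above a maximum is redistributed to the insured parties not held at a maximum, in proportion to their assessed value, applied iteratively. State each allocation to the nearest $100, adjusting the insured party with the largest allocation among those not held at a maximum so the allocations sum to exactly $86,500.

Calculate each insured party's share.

Sum of assessed value: 753,927.
Proportional shares (ignoring caps): Vance 34,504.79; Halvorsen 19,421.02; Sato 32,574.19.
Cap binds for Sato ($26,700); residual $59,800 reallocated over remaining assessed value 470,013.
Shares after redistribution: Vance 38,263.43 → $38,300; Halvorsen 21,536.57 → $21,500.

Vance: $38,300; Halvorsen: $21,500; Sato: $26,700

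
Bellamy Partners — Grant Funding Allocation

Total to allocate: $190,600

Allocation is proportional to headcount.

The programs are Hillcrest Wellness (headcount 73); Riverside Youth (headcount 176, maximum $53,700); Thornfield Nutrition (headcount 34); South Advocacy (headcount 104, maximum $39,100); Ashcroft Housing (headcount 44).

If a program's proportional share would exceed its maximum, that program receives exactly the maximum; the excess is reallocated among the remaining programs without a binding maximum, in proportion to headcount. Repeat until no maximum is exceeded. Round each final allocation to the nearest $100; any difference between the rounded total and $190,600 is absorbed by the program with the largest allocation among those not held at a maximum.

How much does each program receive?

Hillcrest Wellness: $47,300; Riverside Youth: $53,700; Thornfield Nutrition: $22,000; South Advocacy: $39,100; Ashcroft Housing: $28,500

Sum of headcount: 431.
Pro-rata shares before constraints: Hillcrest Wellness 32,282.60; Riverside Youth 77,832.02; Thornfield Nutrition 15,035.73; South Advocacy 45,991.65; Ashcroft Housing 19,458.00.
Cap binds for Riverside Youth ($53,700), South Advocacy ($39,100); remaining pool $97,800 reallocated over remaining headcount 151.
Remaining shares: Hillcrest Wellness 47,280.79 → $47,300; Thornfield Nutrition 22,021.19 → $22,000; Ashcroft Housing 28,498.01 → $28,500.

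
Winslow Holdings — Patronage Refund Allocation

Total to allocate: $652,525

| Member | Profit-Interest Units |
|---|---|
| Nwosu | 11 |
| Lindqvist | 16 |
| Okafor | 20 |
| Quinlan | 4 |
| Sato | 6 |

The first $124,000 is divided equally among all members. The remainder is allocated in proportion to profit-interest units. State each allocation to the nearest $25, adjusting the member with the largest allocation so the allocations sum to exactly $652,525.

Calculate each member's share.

$124,000 shared equally gives $24,800 per member.
Remainder $528,525 by profit-interest units (total 57): Nwosu 101,996.05 → $102,000; Lindqvist 148,357.89 → $148,350; Okafor 185,447.37 → $185,450; Quinlan 37,089.47 → $37,100; Sato 55,634.21 → $55,625.
Totals: Nwosu $24,800 + $102,000 = $126,800; Lindqvist $24,800 + $148,350 = $173,150; Okafor $24,800 + $185,450 = $210,250; Quinlan $24,800 + $37,100 = $61,900; Sato $24,800 + $55,625 = $80,425.

Nwosu: $126,800 | Lindqvist: $173,150 | Okafor: $210,250 | Quinlan: $61,900 | Sato: $80,425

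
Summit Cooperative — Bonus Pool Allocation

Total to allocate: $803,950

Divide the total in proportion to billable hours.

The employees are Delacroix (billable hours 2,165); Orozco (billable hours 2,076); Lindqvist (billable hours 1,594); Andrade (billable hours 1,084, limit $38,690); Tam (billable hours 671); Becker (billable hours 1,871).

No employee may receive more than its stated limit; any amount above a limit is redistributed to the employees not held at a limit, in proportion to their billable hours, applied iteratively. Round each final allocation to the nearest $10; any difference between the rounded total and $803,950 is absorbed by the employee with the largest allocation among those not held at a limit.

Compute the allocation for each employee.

Delacroix: $197,770 · Orozco: $189,650 · Lindqvist: $145,620 · Andrade: $38,690 · Tam: $61,300 · Becker: $170,920

Billable hours total: 9,461.
Unconstrained shares: Delacroix 183,971.22; Orozco 176,408.43; Lindqvist 135,450.41; Andrade 92,113.07; Tam 57,018.33; Becker 158,988.53.
Held at cap: Andrade ($38,690); residual $765,260 reallocated over remaining billable hours 8,377.
Redistributed shares: Delacroix 197,778.19 → $197,780; Orozco 189,647.82 → $189,650; Lindqvist 145,615.91 → $145,620; Tam 61,297.54 → $61,300; Becker 170,920.55 → $170,920.
Rounding difference −$10 applied to Delacroix → $197,770.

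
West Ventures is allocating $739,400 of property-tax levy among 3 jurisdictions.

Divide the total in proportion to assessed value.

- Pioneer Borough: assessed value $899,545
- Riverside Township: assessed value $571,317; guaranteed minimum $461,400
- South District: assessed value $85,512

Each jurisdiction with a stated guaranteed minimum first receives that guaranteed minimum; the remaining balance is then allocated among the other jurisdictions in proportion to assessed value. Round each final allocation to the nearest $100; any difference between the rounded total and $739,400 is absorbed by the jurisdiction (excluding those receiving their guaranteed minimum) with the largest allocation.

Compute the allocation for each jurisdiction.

Pioneer Borough: $253,900 | Riverside Township: $461,400 | South District: $24,100

Fund the minimums — Riverside Township $461,400. Balance $278,000.
Balance split over remaining assessed value 985,057: Pioneer Borough 253,867.05 → $253,900; South District 24,132.95 → $24,100.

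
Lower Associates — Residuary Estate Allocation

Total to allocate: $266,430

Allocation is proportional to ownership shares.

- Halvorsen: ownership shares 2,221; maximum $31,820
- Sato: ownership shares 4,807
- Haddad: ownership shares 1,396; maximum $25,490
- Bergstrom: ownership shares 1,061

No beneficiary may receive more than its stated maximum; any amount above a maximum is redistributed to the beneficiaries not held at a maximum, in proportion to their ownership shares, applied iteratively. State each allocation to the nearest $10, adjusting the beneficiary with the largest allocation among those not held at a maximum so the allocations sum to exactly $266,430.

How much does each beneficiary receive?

Halvorsen: $31,820; Sato: $171,310; Haddad: $25,490; Bergstrom: $37,810

Combined ownership shares = 9,485.
Proportional shares (ignoring caps): Halvorsen 62,387.04; Sato 135,026.78; Haddad 39,213.10; Bergstrom 29,803.08.
Held at cap: Halvorsen ($31,820), Haddad ($25,490); remaining pool $209,120 reallocated over remaining ownership shares 5,868.
Shares after redistribution: Sato 171,308.77 → $171,310; Bergstrom 37,811.23 → $37,810.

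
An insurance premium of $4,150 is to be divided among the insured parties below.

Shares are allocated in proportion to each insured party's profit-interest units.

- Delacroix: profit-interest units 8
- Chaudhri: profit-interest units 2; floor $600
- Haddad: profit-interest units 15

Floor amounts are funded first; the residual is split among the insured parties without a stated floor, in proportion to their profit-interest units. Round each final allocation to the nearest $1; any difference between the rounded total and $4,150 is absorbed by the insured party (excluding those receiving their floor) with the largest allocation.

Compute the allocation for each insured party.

Delacroix: $1,235 | Chaudhri: $600 | Haddad: $2,315

Minimums first: Chaudhri $600. Residual $3,550.
Residual split over remaining profit-interest units 23: Delacroix 1,234.78 → $1,235; Haddad 2,315.22 → $2,315.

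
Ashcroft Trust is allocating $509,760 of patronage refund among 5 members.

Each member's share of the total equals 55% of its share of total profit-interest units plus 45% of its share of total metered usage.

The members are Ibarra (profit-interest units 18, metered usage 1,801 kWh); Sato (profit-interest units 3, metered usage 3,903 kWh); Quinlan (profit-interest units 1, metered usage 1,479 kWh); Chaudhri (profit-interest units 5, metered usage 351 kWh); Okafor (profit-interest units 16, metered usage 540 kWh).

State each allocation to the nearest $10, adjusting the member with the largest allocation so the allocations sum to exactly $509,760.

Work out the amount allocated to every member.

Ibarra: $168,530; Sato: $130,450; Quinlan: $48,540; Chaudhri: $42,570; Okafor: $119,670

Totals — profit-interest units 43, metered usage 8,074.
Blended shares (55% profit-interest units + 45% metered usage): Ibarra 0.3306; Sato 0.2559; Quinlan 0.0952; Chaudhri 0.0835; Okafor 0.2347.
Pro-rata amounts: Ibarra 168,531.91; Sato 130,449.46; Quinlan 48,540.35; Chaudhri 42,573.26; Okafor 119,665.02.
After rounding ($10): Ibarra $168,530; Sato $130,450; Quinlan $48,540; Chaudhri $42,570; Okafor $119,670. Sum = $509,760.
No rounding difference to absorb.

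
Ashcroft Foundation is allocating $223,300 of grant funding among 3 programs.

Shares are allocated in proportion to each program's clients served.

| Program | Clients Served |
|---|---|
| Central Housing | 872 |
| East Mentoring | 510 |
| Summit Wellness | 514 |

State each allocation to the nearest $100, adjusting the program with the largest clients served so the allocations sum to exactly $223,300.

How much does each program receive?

Central Housing: $102,700; East Mentoring: $60,100; Summit Wellness: $60,500

Sum of clients served: 872 + 510 + 514 = 1,896.
Unrounded shares: Central Housing 102,699.16; East Mentoring 60,064.87; Summit Wellness 60,535.97.
After rounding ($100): Central Housing $102,700; East Mentoring $60,100; Summit Wellness $60,500. Sum = $223,300.
Rounded total matches; no reconciliation needed.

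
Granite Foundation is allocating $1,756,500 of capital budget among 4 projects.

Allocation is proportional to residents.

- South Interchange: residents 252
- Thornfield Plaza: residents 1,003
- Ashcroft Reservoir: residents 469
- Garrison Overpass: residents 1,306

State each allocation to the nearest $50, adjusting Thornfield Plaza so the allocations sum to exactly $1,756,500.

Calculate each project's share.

Total residents = 3,030.
Raw shares: South Interchange 252/3,030 × $1,756,500 = 146,085.15; Thornfield Plaza 1,003/3,030 × $1,756,500 = 581,442.08; Ashcroft Reservoir 469/3,030 × $1,756,500 = 271,880.69; Garrison Overpass 1,306/3,030 × $1,756,500 = 757,092.08.
Rounded to nearest $50: South Interchange $146,100; Thornfield Plaza $581,450; Ashcroft Reservoir $271,900; Garrison Overpass $757,100. Sum = $1,756,550.
Difference $1,756,500 − $1,756,550 = −$50 applied to Thornfield Plaza: Thornfield Plaza becomes $581,400.

South Interchange: $146,100; Thornfield Plaza: $581,400; Ashcroft Reservoir: $271,900; Garrison Overpass: $757,100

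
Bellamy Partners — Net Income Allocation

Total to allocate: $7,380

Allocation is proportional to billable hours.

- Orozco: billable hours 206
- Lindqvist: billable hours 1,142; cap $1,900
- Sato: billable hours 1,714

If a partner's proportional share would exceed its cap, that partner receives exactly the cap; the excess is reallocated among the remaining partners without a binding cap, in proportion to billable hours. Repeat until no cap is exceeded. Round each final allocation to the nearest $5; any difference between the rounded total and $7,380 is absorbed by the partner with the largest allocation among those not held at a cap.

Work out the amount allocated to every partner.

Orozco: $590; Lindqvist: $1,900; Sato: $4,890

Total billable hours = 3,062.
Pro-rata shares before constraints: Orozco 496.50; Lindqvist 2,752.44; Sato 4,131.06.
Held at cap: Lindqvist ($1,900); remaining pool $5,480 reallocated over remaining billable hours 1,920.
Remaining shares: Orozco 587.96 → $590; Sato 4,892.04 → $4,890.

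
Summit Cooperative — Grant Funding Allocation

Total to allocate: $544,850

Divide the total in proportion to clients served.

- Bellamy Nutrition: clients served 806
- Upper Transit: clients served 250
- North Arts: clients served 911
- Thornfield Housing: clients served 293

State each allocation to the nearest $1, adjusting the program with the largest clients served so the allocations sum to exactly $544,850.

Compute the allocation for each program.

Combined clients served = 2,260.
Pro-rata amounts: Bellamy Nutrition 806/2,260 × $544,850 = 194,313.76; Upper Transit 250/2,260 × $544,850 = 60,271.02; North Arts 911/2,260 × $544,850 = 219,627.59; Thornfield Housing 293/2,260 × $544,850 = 70,637.63.
After rounding ($1): Bellamy Nutrition $194,314; Upper Transit $60,271; North Arts $219,628; Thornfield Housing $70,638. Sum = $544,851.
Difference $544,850 − $544,851 = −$1 applied to largest clients served (North Arts): North Arts becomes $219,627.

Bellamy Nutrition: $194,314 | Upper Transit: $60,271 | North Arts: $219,627 | Thornfield Housing: $70,638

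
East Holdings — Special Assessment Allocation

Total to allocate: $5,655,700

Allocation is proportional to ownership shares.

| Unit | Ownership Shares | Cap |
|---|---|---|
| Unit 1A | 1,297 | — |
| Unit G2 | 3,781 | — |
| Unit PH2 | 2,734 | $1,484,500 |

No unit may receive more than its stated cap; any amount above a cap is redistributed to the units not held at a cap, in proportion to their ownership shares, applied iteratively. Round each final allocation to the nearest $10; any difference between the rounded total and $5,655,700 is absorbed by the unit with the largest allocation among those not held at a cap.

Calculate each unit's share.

Unit 1A: $1,065,390 | Unit G2: $3,105,810 | Unit PH2: $1,484,500

Ownership shares total: 7,812.
Pro-rata shares before constraints: Unit 1A 938,996.79; Unit G2 2,737,353.01; Unit PH2 1,979,350.20.
Cap binds for Unit PH2 ($1,484,500); balance $4,171,200 reallocated over remaining ownership shares 5,078.
Remaining shares: Unit 1A 1,065,389.21 → $1,065,390; Unit G2 3,105,810.79 → $3,105,810.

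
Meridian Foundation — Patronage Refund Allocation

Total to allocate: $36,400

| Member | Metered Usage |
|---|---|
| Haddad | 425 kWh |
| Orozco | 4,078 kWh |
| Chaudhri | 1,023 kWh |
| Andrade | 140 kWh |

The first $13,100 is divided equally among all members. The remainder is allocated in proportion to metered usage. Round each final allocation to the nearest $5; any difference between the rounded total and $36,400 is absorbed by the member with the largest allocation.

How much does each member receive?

Haddad: $5,025; Orozco: $20,045; Chaudhri: $7,480; Andrade: $3,850

First tranche $13,100 split equally: $3,275 each.
Remainder $23,300 by metered usage (total 5,666): Haddad 1,747.71 → $1,750; Orozco 16,769.75 → $16,770; Chaudhri 4,206.83 → $4,205; Andrade 575.71 → $575.
Totals: Haddad $3,275 + $1,750 = $5,025; Orozco $3,275 + $16,770 = $20,045; Chaudhri $3,275 + $4,205 = $7,480; Andrade $3,275 + $575 = $3,850.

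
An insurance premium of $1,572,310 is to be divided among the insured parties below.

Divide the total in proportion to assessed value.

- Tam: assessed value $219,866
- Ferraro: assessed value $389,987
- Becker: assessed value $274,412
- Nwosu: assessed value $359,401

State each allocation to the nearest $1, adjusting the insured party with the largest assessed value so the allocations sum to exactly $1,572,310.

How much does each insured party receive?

Tam: $277,967; Ferraro: $493,042; Becker: $346,927; Nwosu: $454,374

Sum of assessed value: 1,243,666.
Unrounded shares: Tam 219,866/1,243,666 × $1,572,310 = 277,966.52; Ferraro 389,987/1,243,666 × $1,572,310 = 493,042.71; Becker 274,412/1,243,666 × $1,572,310 = 346,926.53; Nwosu 359,401/1,243,666 × $1,572,310 = 454,374.23.
At nearest $1: Tam $277,967; Ferraro $493,043; Becker $346,927; Nwosu $454,374. Sum = $1,572,311.
Difference $1,572,310 − $1,572,311 = −$1 applied to largest assessed value (Ferraro): Ferraro becomes $493,042.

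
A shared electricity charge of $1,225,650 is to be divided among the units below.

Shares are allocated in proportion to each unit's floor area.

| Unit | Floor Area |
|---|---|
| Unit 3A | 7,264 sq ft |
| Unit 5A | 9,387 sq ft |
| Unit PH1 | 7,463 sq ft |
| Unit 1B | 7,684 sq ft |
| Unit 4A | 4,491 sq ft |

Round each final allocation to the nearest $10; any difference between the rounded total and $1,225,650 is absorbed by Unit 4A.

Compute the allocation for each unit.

Unit 3A: $245,340; Unit 5A: $317,040; Unit PH1: $252,060; Unit 1B: $259,520; Unit 4A: $151,690

Total floor area = 36,289.
Proportional shares: Unit 3A 7,264/36,289 × $1,225,650 = 245,339.40; Unit 5A 9,387/36,289 × $1,225,650 = 317,043.09; Unit PH1 7,463/36,289 × $1,225,650 = 252,060.57; Unit 1B 7,684/36,289 × $1,225,650 = 259,524.78; Unit 4A 4,491/36,289 × $1,225,650 = 151,682.17.
At nearest $10: Unit 3A $245,340; Unit 5A $317,040; Unit PH1 $252,060; Unit 1B $259,520; Unit 4A $151,680. Sum = $1,225,640.
Difference $1,225,650 − $1,225,640 = +$10 applied to Unit 4A: Unit 4A becomes $151,690.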